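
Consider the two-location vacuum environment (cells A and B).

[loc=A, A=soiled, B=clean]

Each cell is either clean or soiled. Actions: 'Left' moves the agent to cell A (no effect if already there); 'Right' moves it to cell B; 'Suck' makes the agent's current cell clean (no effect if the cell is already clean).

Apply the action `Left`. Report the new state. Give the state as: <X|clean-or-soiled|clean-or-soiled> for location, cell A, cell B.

start: <A|soiled|clean>
t=1 Left ⇒ <A|soiled|clean>

<A|soiled|clean>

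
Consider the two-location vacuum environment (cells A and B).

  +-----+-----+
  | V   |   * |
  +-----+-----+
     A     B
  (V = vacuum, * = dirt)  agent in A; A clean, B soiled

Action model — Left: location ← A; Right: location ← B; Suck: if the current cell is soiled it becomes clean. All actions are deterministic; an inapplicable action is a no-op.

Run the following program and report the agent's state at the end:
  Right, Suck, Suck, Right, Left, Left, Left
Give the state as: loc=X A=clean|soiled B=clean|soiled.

loc=A A=clean B=clean

1) do Right; now loc=B A=clean B=soiled
2) do Suck; now loc=B A=clean B=clean
3) do Suck; now loc=B A=clean B=clean
4) do Right; now loc=B A=clean B=clean
5) do Left; now loc=A A=clean B=clean
6) do Left; now loc=A A=clean B=clean
7) do Left; now loc=A A=clean B=clean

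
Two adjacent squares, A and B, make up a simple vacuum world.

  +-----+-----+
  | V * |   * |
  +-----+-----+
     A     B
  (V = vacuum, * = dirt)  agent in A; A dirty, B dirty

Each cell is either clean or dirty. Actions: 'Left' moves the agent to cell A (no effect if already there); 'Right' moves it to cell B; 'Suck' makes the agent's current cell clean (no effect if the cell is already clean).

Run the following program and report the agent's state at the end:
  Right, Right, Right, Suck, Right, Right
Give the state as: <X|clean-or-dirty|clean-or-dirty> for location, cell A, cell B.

1) do Right; now <B|dirty|dirty>
2) do Right; now <B|dirty|dirty>
3) do Right; now <B|dirty|dirty>
4) do Suck; now <B|dirty|clean>
5) do Right; now <B|dirty|clean>
6) do Right; now <B|dirty|clean>

<B|dirty|clean>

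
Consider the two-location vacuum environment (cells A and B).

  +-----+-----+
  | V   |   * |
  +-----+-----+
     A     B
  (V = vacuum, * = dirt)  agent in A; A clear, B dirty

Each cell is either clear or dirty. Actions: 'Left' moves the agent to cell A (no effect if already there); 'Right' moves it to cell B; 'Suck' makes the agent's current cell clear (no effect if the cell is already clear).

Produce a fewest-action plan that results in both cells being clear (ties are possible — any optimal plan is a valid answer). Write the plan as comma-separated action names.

Right, Suck

step 1/2 (Right): in B — A clear, B dirty
step 2/2 (Suck): in B — A clear, B clear
min 2: go B then Suck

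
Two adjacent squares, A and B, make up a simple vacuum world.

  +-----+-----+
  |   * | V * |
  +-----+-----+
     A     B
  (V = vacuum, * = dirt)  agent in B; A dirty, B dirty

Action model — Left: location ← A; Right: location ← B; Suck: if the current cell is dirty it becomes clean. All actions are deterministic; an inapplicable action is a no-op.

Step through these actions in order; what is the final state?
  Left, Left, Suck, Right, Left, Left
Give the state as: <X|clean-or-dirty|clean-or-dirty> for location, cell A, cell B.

<A|clean|dirty>

step 1/6 (Left): <A|dirty|dirty>
step 2/6 (Left): <A|dirty|dirty>
step 3/6 (Suck): <A|clean|dirty>
step 4/6 (Right): <B|clean|dirty>
step 5/6 (Left): <A|clean|dirty>
step 6/6 (Left): <A|clean|dirty>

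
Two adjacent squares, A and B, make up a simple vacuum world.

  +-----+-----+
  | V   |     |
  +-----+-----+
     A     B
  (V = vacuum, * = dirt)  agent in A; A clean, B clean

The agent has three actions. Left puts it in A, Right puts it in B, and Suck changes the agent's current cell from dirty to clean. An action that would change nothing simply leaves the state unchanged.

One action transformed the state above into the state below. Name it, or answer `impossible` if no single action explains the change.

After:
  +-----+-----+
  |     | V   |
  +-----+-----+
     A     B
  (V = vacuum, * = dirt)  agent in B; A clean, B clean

Right

try  Left: <A|clean|clean>
try Right: <B|clean|clean>  ← match
try  Suck: <A|clean|clean>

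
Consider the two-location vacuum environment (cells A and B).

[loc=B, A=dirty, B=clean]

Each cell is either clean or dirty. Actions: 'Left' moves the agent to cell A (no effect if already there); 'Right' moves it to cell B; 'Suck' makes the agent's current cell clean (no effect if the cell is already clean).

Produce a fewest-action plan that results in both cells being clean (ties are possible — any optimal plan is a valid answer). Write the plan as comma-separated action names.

t=1 Left ⇒ (A; A:dirty, B:clean)
t=2 Suck ⇒ (A; A:clean, B:clean)
min 2: go A then Suck

Left, Suck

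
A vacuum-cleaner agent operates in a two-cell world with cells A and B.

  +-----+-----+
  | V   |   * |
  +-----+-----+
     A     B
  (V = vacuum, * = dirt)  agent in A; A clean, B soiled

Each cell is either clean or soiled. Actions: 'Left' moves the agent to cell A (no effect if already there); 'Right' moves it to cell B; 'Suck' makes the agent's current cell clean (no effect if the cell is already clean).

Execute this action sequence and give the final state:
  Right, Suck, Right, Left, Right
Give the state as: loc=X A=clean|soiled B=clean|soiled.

step 1/5 (Right): loc=B A=clean B=soiled
step 2/5 (Suck): loc=B A=clean B=clean
step 3/5 (Right): loc=B A=clean B=clean
step 4/5 (Left): loc=A A=clean B=clean
step 5/5 (Right): loc=B A=clean B=clean

loc=B A=clean B=clean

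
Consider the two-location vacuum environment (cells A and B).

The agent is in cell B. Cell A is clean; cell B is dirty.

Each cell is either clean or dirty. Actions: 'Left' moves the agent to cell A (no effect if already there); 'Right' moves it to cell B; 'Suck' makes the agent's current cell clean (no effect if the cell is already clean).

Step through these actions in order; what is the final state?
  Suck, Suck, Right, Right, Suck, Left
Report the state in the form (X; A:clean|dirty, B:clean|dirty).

1. Suck → (B; A:clean, B:clean)
2. Suck → (B; A:clean, B:clean)
3. Right → (B; A:clean, B:clean)
4. Right → (B; A:clean, B:clean)
5. Suck → (B; A:clean, B:clean)
6. Left → (A; A:clean, B:clean)

(A; A:clean, B:clean)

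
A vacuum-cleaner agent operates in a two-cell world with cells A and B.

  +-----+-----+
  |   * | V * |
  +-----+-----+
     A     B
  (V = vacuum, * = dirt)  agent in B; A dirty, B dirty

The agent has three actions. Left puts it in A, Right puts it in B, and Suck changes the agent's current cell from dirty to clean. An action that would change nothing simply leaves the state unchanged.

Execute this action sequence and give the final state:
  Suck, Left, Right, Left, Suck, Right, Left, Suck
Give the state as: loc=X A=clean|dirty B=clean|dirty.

loc=A A=clean B=clean

t=1 Suck ⇒ loc=B A=dirty B=clean
t=2 Left ⇒ loc=A A=dirty B=clean
t=3 Right ⇒ loc=B A=dirty B=clean
t=4 Left ⇒ loc=A A=dirty B=clean
t=5 Suck ⇒ loc=A A=clean B=clean
t=6 Right ⇒ loc=B A=clean B=clean
t=7 Left ⇒ loc=A A=clean B=clean
t=8 Suck ⇒ loc=A A=clean B=clean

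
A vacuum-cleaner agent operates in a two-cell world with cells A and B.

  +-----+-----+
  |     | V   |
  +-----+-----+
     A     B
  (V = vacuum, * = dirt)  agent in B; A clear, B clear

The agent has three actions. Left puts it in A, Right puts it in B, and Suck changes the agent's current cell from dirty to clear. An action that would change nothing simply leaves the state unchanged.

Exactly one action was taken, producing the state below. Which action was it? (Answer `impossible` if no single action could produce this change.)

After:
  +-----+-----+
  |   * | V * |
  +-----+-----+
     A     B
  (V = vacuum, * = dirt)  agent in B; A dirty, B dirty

try  Left: (A; A:clear, B:clear)
try Right: (B; A:clear, B:clear)
try  Suck: (B; A:clear, B:clear)
no single action produces the after-state

impossible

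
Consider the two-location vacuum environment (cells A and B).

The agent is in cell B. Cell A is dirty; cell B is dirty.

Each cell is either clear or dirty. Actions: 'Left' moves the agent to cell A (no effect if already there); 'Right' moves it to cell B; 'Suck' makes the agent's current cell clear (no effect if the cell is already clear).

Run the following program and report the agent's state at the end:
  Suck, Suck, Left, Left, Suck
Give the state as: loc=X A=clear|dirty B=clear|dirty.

loc=A A=clear B=clear

step 1/5 (Suck): loc=B A=dirty B=clear
step 2/5 (Suck): loc=B A=dirty B=clear
step 3/5 (Left): loc=A A=dirty B=clear
step 4/5 (Left): loc=A A=dirty B=clear
step 5/5 (Suck): loc=A A=clear B=clear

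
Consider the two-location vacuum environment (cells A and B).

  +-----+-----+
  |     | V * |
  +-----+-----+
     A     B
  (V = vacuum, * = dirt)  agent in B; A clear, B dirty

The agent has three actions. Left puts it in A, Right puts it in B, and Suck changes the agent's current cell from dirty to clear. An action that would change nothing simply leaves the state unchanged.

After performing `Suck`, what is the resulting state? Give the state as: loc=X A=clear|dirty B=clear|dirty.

start: loc=B A=clear B=dirty
Suck (#1): loc=B A=clear B=clear

loc=B A=clear B=clear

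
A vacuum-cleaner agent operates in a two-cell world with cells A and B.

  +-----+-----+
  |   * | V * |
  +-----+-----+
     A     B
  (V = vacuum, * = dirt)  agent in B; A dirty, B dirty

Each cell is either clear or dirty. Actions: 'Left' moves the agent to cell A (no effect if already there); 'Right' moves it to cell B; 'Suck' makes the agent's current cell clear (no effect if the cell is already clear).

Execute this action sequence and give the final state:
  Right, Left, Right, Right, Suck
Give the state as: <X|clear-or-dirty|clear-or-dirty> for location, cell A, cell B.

<B|dirty|clear>

1. Right → <B|dirty|dirty>
2. Left → <A|dirty|dirty>
3. Right → <B|dirty|dirty>
4. Right → <B|dirty|dirty>
5. Suck → <B|dirty|clear>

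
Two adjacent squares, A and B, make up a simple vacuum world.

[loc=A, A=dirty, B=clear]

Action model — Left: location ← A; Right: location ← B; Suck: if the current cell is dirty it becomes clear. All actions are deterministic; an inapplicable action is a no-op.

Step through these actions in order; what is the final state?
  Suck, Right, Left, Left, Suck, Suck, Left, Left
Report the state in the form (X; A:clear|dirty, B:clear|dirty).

step 1/8 (Suck): (A; A:clear, B:clear)
step 2/8 (Right): (B; A:clear, B:clear)
step 3/8 (Left): (A; A:clear, B:clear)
step 4/8 (Left): (A; A:clear, B:clear)
step 5/8 (Suck): (A; A:clear, B:clear)
step 6/8 (Suck): (A; A:clear, B:clear)
step 7/8 (Left): (A; A:clear, B:clear)
step 8/8 (Left): (A; A:clear, B:clear)

(A; A:clear, B:clear)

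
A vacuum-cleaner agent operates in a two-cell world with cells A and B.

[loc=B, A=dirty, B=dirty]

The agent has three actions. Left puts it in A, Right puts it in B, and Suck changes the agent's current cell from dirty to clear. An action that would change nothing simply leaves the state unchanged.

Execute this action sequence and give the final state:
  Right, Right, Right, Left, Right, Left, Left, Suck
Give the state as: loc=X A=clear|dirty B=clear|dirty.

loc=A A=clear B=dirty

[1] after Right: loc=B A=dirty B=dirty
[2] after Right: loc=B A=dirty B=dirty
[3] after Right: loc=B A=dirty B=dirty
[4] after Left: loc=A A=dirty B=dirty
[5] after Right: loc=B A=dirty B=dirty
[6] after Left: loc=A A=dirty B=dirty
[7] after Left: loc=A A=dirty B=dirty
[8] after Suck: loc=A A=clear B=dirty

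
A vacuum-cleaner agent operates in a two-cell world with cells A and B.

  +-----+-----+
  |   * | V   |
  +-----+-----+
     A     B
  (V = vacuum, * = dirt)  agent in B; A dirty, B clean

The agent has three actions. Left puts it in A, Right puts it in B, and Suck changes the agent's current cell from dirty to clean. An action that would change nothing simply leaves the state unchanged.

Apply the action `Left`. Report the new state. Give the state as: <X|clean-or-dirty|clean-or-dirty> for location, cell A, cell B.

start: <B|dirty|clean>
t=1 Left ⇒ <A|dirty|clean>

<A|dirty|clean>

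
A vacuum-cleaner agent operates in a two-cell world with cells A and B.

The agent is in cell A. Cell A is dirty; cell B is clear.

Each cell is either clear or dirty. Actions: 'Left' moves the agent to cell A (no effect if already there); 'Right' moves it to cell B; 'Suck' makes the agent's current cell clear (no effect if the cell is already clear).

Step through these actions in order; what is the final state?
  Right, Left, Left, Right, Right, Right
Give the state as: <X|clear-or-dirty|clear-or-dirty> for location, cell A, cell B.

<B|dirty|clear>

Right (#1): <B|dirty|clear>
Left (#2): <A|dirty|clear>
Left (#3): <A|dirty|clear>
Right (#4): <B|dirty|clear>
Right (#5): <B|dirty|clear>
Right (#6): <B|dirty|clear>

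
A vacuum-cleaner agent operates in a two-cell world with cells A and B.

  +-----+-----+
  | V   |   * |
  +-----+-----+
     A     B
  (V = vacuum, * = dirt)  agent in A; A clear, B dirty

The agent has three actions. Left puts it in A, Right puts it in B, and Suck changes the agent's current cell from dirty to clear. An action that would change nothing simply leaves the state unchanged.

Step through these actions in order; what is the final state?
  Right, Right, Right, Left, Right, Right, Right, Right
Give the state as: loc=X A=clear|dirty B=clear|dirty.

loc=B A=clear B=dirty

Right (#1): loc=B A=clear B=dirty
Right (#2): loc=B A=clear B=dirty
Right (#3): loc=B A=clear B=dirty
Left (#4): loc=A A=clear B=dirty
Right (#5): loc=B A=clear B=dirty
Right (#6): loc=B A=clear B=dirty
Right (#7): loc=B A=clear B=dirty
Right (#8): loc=B A=clear B=dirty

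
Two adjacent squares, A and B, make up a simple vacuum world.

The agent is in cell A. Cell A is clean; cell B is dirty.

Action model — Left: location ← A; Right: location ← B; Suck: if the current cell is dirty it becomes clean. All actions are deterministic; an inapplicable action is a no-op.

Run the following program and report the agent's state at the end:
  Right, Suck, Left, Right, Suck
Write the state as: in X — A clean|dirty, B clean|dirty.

in B — A clean, B clean

Right (#1): in B — A clean, B dirty
Suck (#2): in B — A clean, B clean
Left (#3): in A — A clean, B clean
Right (#4): in B — A clean, B clean
Suck (#5): in B — A clean, B clean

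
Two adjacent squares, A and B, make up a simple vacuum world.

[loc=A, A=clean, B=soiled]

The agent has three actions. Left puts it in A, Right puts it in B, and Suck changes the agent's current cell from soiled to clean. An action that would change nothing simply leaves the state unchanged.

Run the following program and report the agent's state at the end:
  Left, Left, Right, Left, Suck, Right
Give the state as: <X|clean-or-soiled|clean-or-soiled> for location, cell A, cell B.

step 1/6 (Left): <A|clean|soiled>
step 2/6 (Left): <A|clean|soiled>
step 3/6 (Right): <B|clean|soiled>
step 4/6 (Left): <A|clean|soiled>
step 5/6 (Suck): <A|clean|soiled>
step 6/6 (Right): <B|clean|soiled>

<B|clean|soiled>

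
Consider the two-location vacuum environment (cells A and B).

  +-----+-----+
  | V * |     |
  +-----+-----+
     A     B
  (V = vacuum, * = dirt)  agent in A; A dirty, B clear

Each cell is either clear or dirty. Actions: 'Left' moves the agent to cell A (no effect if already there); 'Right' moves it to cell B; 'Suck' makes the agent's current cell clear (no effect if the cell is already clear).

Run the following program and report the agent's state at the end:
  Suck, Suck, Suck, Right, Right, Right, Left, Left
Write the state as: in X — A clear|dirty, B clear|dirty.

step 1/8 (Suck): in A — A clear, B clear
step 2/8 (Suck): in A — A clear, B clear
step 3/8 (Suck): in A — A clear, B clear
step 4/8 (Right): in B — A clear, B clear
step 5/8 (Right): in B — A clear, B clear
step 6/8 (Right): in B — A clear, B clear
step 7/8 (Left): in A — A clear, B clear
step 8/8 (Left): in A — A clear, B clear

in A — A clear, B clear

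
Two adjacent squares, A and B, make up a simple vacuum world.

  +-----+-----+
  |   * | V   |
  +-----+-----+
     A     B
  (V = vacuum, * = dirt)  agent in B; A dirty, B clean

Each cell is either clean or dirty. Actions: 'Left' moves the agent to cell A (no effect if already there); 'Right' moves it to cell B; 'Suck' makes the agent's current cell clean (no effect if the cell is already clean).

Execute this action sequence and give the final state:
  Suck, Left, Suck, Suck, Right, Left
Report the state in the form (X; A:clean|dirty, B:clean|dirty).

(A; A:clean, B:clean)

t=1 Suck ⇒ (B; A:dirty, B:clean)
t=2 Left ⇒ (A; A:dirty, B:clean)
t=3 Suck ⇒ (A; A:clean, B:clean)
t=4 Suck ⇒ (A; A:clean, B:clean)
t=5 Right ⇒ (B; A:clean, B:clean)
t=6 Left ⇒ (A; A:clean, B:clean)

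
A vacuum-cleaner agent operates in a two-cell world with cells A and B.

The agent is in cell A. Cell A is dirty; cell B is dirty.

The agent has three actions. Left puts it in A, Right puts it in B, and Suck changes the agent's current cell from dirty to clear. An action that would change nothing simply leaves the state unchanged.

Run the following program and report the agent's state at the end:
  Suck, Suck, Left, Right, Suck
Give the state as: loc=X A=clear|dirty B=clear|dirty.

Suck (#1): loc=A A=clear B=dirty
Suck (#2): loc=A A=clear B=dirty
Left (#3): loc=A A=clear B=dirty
Right (#4): loc=B A=clear B=dirty
Suck (#5): loc=B A=clear B=clear

loc=B A=clear B=clear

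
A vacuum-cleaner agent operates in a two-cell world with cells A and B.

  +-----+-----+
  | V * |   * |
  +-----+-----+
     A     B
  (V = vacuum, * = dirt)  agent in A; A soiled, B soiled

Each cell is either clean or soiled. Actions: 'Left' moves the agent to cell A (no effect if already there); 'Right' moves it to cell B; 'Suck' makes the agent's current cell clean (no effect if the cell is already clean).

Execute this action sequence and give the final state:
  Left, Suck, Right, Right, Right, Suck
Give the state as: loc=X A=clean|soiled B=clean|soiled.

loc=B A=clean B=clean

1. Left → loc=A A=soiled B=soiled
2. Suck → loc=A A=clean B=soiled
3. Right → loc=B A=clean B=soiled
4. Right → loc=B A=clean B=soiled
5. Right → loc=B A=clean B=soiled
6. Suck → loc=B A=clean B=clean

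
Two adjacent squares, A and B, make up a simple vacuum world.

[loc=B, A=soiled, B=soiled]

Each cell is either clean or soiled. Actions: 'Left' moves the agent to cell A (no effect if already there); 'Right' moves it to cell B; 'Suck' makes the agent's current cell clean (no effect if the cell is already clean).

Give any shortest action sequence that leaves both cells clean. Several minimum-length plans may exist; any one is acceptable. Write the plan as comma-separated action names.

Suck, Left, Suck

step 1/3 (Suck): <B|soiled|clean>
step 2/3 (Left): <A|soiled|clean>
step 3/3 (Suck): <A|clean|clean>
min 3: Suck B + move + Suck A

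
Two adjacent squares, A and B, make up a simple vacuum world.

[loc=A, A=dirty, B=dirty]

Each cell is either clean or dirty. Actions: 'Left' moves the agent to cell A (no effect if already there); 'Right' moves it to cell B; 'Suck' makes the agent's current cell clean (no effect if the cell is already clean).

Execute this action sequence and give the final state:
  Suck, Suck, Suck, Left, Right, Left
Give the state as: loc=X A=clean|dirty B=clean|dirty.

1) do Suck; now loc=A A=clean B=dirty
2) do Suck; now loc=A A=clean B=dirty
3) do Suck; now loc=A A=clean B=dirty
4) do Left; now loc=A A=clean B=dirty
5) do Right; now loc=B A=clean B=dirty
6) do Left; now loc=A A=clean B=dirty

loc=A A=clean B=dirty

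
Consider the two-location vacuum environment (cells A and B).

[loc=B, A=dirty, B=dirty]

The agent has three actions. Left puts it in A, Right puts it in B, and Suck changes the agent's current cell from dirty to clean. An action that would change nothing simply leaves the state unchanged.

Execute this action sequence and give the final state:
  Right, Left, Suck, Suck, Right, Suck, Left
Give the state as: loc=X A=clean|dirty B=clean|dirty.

Right (#1): loc=B A=dirty B=dirty
Left (#2): loc=A A=dirty B=dirty
Suck (#3): loc=A A=clean B=dirty
Suck (#4): loc=A A=clean B=dirty
Right (#5): loc=B A=clean B=dirty
Suck (#6): loc=B A=clean B=clean
Left (#7): loc=A A=clean B=clean

loc=A A=clean B=clean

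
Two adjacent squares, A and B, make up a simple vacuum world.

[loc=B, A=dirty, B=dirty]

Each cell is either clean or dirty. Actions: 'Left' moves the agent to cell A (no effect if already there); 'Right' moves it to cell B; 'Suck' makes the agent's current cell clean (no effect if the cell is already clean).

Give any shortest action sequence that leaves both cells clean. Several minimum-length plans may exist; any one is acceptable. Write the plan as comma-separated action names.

1) do Suck; now <B|dirty|clean>
2) do Left; now <A|dirty|clean>
3) do Suck; now <A|clean|clean>
min 3: Suck B + move + Suck A

Suck, Left, Suck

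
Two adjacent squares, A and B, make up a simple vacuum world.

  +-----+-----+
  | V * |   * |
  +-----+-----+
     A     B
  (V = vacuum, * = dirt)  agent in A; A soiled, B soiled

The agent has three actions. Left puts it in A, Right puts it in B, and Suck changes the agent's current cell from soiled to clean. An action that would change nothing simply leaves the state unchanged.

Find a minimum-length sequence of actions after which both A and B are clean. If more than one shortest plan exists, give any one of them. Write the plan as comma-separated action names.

step 1/3 (Suck): loc=A A=clean B=soiled
step 2/3 (Right): loc=B A=clean B=soiled
step 3/3 (Suck): loc=B A=clean B=clean
min 3: Suck A + move + Suck B

Suck, Right, Suck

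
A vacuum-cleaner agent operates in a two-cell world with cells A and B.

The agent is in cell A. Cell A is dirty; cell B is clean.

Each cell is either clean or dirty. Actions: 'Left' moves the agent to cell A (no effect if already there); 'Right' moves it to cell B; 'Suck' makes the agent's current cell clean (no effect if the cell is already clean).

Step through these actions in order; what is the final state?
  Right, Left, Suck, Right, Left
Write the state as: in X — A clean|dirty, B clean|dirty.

in A — A clean, B clean

1) do Right; now in B — A dirty, B clean
2) do Left; now in A — A dirty, B clean
3) do Suck; now in A — A clean, B clean
4) do Right; now in B — A clean, B clean
5) do Left; now in A — A clean, B clean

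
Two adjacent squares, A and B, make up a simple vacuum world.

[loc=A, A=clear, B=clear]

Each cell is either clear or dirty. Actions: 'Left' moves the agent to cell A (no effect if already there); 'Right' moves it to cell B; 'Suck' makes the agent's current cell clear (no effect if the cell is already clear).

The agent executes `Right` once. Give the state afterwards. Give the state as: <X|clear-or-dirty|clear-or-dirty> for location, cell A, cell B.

<B|clear|clear>

start: <A|clear|clear>
t=1 Right ⇒ <B|clear|clear>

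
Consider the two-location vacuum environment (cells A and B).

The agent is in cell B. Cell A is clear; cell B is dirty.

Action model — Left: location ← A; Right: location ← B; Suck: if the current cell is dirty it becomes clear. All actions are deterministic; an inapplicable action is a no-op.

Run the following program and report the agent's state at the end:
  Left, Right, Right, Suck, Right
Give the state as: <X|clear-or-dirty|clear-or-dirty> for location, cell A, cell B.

step 1/5 (Left): <A|clear|dirty>
step 2/5 (Right): <B|clear|dirty>
step 3/5 (Right): <B|clear|dirty>
step 4/5 (Suck): <B|clear|clear>
step 5/5 (Right): <B|clear|clear>

<B|clear|clear>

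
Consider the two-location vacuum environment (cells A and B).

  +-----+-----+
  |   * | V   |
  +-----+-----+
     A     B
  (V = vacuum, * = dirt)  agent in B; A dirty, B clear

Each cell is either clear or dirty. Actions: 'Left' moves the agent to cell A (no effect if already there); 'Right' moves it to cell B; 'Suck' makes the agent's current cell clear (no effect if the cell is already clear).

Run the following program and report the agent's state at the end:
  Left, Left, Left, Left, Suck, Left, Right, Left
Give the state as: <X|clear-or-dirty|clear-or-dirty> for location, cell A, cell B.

[1] after Left: <A|dirty|clear>
[2] after Left: <A|dirty|clear>
[3] after Left: <A|dirty|clear>
[4] after Left: <A|dirty|clear>
[5] after Suck: <A|clear|clear>
[6] after Left: <A|clear|clear>
[7] after Right: <B|clear|clear>
[8] after Left: <A|clear|clear>

<A|clear|clear>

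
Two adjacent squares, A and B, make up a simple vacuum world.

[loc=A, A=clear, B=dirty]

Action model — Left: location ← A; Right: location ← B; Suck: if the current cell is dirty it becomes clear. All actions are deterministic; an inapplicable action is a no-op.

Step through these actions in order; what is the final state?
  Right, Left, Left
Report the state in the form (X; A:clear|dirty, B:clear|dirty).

step 1/3 (Right): (B; A:clear, B:dirty)
step 2/3 (Left): (A; A:clear, B:dirty)
step 3/3 (Left): (A; A:clear, B:dirty)

(A; A:clear, B:dirty)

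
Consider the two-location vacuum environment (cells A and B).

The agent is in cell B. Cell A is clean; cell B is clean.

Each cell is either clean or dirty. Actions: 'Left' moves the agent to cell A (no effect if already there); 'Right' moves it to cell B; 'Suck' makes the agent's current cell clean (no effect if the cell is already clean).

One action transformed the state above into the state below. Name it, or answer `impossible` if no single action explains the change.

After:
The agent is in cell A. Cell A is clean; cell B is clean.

Left

try  Left: <A|clean|clean>  ← match
try Right: <B|clean|clean>
try  Suck: <B|clean|clean>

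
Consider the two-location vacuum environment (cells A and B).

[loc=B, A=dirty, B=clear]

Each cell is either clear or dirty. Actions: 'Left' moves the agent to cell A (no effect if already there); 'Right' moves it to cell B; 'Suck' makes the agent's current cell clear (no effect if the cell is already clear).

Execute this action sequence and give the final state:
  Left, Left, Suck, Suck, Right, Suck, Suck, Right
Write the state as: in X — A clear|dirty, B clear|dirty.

in B — A clear, B clear

Left (#1): in A — A dirty, B clear
Left (#2): in A — A dirty, B clear
Suck (#3): in A — A clear, B clear
Suck (#4): in A — A clear, B clear
Right (#5): in B — A clear, B clear
Suck (#6): in B — A clear, B clear
Suck (#7): in B — A clear, B clear
Right (#8): in B — A clear, B clear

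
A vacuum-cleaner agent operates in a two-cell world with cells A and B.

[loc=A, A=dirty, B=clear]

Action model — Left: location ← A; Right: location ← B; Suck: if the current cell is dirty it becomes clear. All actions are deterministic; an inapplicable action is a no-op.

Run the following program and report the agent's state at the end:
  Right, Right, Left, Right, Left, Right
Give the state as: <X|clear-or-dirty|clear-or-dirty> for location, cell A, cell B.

<B|dirty|clear>

step 1/6 (Right): <B|dirty|clear>
step 2/6 (Right): <B|dirty|clear>
step 3/6 (Left): <A|dirty|clear>
step 4/6 (Right): <B|dirty|clear>
step 5/6 (Left): <A|dirty|clear>
step 6/6 (Right): <B|dirty|clear>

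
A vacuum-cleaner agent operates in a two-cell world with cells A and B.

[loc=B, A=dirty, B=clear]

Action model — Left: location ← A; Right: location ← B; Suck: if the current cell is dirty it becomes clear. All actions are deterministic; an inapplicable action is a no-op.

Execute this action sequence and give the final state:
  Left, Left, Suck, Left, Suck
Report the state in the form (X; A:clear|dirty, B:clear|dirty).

[1] after Left: (A; A:dirty, B:clear)
[2] after Left: (A; A:dirty, B:clear)
[3] after Suck: (A; A:clear, B:clear)
[4] after Left: (A; A:clear, B:clear)
[5] after Suck: (A; A:clear, B:clear)

(A; A:clear, B:clear)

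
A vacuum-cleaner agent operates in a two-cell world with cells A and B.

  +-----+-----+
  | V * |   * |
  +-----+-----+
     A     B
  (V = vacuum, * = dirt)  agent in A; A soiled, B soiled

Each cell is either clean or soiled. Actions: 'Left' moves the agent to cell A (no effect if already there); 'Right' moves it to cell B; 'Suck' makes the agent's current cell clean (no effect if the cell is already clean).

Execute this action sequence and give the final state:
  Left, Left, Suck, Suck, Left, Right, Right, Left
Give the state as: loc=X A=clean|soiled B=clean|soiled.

loc=A A=clean B=soiled

t=1 Left ⇒ loc=A A=soiled B=soiled
t=2 Left ⇒ loc=A A=soiled B=soiled
t=3 Suck ⇒ loc=A A=clean B=soiled
t=4 Suck ⇒ loc=A A=clean B=soiled
t=5 Left ⇒ loc=A A=clean B=soiled
t=6 Right ⇒ loc=B A=clean B=soiled
t=7 Right ⇒ loc=B A=clean B=soiled
t=8 Left ⇒ loc=A A=clean B=soiled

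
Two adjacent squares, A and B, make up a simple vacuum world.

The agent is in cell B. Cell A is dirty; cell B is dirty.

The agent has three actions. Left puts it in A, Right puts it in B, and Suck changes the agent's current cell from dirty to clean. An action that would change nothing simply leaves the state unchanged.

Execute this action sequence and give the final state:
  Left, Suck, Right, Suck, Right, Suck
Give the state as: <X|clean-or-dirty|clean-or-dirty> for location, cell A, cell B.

1. Left → <A|dirty|dirty>
2. Suck → <A|clean|dirty>
3. Right → <B|clean|dirty>
4. Suck → <B|clean|clean>
5. Right → <B|clean|clean>
6. Suck → <B|clean|clean>

<B|clean|clean>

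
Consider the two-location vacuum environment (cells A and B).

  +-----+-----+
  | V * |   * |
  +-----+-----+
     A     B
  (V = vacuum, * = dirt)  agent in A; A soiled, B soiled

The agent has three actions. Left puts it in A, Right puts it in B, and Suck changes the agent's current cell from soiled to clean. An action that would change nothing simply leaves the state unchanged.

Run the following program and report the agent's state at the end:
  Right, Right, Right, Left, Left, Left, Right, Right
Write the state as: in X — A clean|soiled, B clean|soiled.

step 1/8 (Right): in B — A soiled, B soiled
step 2/8 (Right): in B — A soiled, B soiled
step 3/8 (Right): in B — A soiled, B soiled
step 4/8 (Left): in A — A soiled, B soiled
step 5/8 (Left): in A — A soiled, B soiled
step 6/8 (Left): in A — A soiled, B soiled
step 7/8 (Right): in B — A soiled, B soiled
step 8/8 (Right): in B — A soiled, B soiled

in B — A soiled, B soiled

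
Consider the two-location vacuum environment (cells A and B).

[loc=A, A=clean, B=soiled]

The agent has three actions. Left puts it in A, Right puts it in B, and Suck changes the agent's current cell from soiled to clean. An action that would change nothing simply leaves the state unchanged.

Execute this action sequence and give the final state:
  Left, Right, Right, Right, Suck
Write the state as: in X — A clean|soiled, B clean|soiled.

in B — A clean, B clean

Left (#1): in A — A clean, B soiled
Right (#2): in B — A clean, B soiled
Right (#3): in B — A clean, B soiled
Right (#4): in B — A clean, B soiled
Suck (#5): in B — A clean, B clean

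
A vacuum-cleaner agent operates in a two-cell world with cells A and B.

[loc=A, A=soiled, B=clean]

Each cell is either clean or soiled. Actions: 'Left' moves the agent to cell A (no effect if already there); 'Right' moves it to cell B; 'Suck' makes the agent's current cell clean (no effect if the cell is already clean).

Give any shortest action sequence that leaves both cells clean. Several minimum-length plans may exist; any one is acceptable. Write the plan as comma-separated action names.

t=1 Suck ⇒ (A; A:clean, B:clean)
min 1: A is soiled, one Suck

Suck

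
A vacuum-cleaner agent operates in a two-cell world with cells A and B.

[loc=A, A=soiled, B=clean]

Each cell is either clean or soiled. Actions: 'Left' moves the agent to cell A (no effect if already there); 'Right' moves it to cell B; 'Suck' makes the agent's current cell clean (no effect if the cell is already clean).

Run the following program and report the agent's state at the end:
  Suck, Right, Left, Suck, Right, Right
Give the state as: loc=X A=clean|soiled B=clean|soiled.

loc=B A=clean B=clean

[1] after Suck: loc=A A=clean B=clean
[2] after Right: loc=B A=clean B=clean
[3] after Left: loc=A A=clean B=clean
[4] after Suck: loc=A A=clean B=clean
[5] after Right: loc=B A=clean B=clean
[6] after Right: loc=B A=clean B=clean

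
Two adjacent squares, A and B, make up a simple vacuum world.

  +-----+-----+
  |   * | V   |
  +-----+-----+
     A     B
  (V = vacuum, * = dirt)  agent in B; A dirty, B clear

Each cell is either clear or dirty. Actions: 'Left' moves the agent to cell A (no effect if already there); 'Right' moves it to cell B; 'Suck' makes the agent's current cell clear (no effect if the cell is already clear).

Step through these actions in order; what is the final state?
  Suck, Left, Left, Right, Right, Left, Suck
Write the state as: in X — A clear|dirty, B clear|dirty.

in A — A clear, B clear

step 1/7 (Suck): in B — A dirty, B clear
step 2/7 (Left): in A — A dirty, B clear
step 3/7 (Left): in A — A dirty, B clear
step 4/7 (Right): in B — A dirty, B clear
step 5/7 (Right): in B — A dirty, B clear
step 6/7 (Left): in A — A dirty, B clear
step 7/7 (Suck): in A — A clear, B clear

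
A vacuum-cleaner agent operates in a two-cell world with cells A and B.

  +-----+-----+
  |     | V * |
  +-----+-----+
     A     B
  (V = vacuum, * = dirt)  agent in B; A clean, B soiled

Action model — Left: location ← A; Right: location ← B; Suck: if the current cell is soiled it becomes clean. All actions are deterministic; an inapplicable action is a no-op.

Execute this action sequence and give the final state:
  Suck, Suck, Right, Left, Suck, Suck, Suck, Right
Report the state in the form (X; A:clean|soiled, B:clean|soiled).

t=1 Suck ⇒ (B; A:clean, B:clean)
t=2 Suck ⇒ (B; A:clean, B:clean)
t=3 Right ⇒ (B; A:clean, B:clean)
t=4 Left ⇒ (A; A:clean, B:clean)
t=5 Suck ⇒ (A; A:clean, B:clean)
t=6 Suck ⇒ (A; A:clean, B:clean)
t=7 Suck ⇒ (A; A:clean, B:clean)
t=8 Right ⇒ (B; A:clean, B:clean)

(B; A:clean, B:clean)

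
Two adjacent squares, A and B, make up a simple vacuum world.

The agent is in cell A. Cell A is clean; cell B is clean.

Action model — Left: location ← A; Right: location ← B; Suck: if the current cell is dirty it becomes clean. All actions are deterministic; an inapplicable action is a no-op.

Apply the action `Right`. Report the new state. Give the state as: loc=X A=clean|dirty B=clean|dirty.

start: loc=A A=clean B=clean
t=1 Right ⇒ loc=B A=clean B=clean

loc=B A=clean B=clean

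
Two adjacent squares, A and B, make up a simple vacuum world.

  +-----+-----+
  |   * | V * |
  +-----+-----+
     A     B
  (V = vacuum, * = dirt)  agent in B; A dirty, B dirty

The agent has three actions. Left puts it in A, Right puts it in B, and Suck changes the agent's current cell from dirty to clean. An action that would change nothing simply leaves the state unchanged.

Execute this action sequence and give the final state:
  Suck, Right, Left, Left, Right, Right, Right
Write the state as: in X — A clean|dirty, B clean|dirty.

1) do Suck; now in B — A dirty, B clean
2) do Right; now in B — A dirty, B clean
3) do Left; now in A — A dirty, B clean
4) do Left; now in A — A dirty, B clean
5) do Right; now in B — A dirty, B clean
6) do Right; now in B — A dirty, B clean
7) do Right; now in B — A dirty, B clean

in B — A dirty, B clean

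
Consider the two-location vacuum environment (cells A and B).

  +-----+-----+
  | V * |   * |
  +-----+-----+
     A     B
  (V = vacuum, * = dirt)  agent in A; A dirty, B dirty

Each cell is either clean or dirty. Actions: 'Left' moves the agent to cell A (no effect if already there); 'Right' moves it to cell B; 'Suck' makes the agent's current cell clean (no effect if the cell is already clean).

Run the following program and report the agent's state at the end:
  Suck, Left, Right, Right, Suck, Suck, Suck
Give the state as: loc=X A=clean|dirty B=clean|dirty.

loc=B A=clean B=clean

1. Suck → loc=A A=clean B=dirty
2. Left → loc=A A=clean B=dirty
3. Right → loc=B A=clean B=dirty
4. Right → loc=B A=clean B=dirty
5. Suck → loc=B A=clean B=clean
6. Suck → loc=B A=clean B=clean
7. Suck → loc=B A=clean B=clean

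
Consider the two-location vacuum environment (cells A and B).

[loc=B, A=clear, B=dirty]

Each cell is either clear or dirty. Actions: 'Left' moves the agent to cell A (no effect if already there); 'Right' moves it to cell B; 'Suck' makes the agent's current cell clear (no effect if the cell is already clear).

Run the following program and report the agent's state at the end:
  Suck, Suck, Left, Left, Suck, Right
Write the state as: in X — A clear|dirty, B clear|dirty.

in B — A clear, B clear

step 1/6 (Suck): in B — A clear, B clear
step 2/6 (Suck): in B — A clear, B clear
step 3/6 (Left): in A — A clear, B clear
step 4/6 (Left): in A — A clear, B clear
step 5/6 (Suck): in A — A clear, B clear
step 6/6 (Right): in B — A clear, B clear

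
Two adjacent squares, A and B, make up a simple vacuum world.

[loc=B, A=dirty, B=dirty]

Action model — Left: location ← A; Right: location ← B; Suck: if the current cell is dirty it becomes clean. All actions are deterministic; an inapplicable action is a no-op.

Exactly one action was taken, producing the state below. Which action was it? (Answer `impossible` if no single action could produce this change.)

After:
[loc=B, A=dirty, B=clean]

try  Left: loc=A A=dirty B=dirty
try Right: loc=B A=dirty B=dirty
try  Suck: loc=B A=dirty B=clean  ← match

Suck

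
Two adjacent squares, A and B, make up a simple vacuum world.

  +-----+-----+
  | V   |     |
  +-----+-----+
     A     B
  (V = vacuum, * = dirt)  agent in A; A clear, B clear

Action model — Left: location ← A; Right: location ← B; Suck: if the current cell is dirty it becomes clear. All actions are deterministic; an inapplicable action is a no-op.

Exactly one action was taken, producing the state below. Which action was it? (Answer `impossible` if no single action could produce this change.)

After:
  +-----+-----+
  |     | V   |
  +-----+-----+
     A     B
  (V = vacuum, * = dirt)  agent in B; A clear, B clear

try  Left: in A — A clear, B clear
try Right: in B — A clear, B clear  ← match
try  Suck: in A — A clear, B clear

Right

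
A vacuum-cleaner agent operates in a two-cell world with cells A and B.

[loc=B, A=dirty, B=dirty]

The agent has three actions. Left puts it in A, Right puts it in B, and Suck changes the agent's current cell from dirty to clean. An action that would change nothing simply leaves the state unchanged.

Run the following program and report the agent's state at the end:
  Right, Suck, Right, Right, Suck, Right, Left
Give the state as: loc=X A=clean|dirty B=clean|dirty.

loc=A A=dirty B=clean

1. Right → loc=B A=dirty B=dirty
2. Suck → loc=B A=dirty B=clean
3. Right → loc=B A=dirty B=clean
4. Right → loc=B A=dirty B=clean
5. Suck → loc=B A=dirty B=clean
6. Right → loc=B A=dirty B=clean
7. Left → loc=A A=dirty B=clean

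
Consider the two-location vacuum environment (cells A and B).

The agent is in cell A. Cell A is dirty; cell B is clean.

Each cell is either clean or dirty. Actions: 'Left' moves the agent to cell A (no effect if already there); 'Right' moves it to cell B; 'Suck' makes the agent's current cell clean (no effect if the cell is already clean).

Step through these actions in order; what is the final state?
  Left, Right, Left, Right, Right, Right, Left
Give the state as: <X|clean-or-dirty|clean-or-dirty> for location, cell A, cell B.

1) do Left; now <A|dirty|clean>
2) do Right; now <B|dirty|clean>
3) do Left; now <A|dirty|clean>
4) do Right; now <B|dirty|clean>
5) do Right; now <B|dirty|clean>
6) do Right; now <B|dirty|clean>
7) do Left; now <A|dirty|clean>

<A|dirty|clean>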